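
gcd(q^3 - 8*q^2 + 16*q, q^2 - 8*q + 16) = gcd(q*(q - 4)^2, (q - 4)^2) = q^2 - 8*q + 16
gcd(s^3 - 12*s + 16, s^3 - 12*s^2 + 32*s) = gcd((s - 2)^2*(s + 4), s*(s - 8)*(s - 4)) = 1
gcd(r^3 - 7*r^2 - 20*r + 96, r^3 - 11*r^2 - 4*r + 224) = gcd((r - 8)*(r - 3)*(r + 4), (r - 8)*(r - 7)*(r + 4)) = r^2 - 4*r - 32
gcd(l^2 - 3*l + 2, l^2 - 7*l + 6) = l - 1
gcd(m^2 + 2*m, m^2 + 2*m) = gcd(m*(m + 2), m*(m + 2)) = m^2 + 2*m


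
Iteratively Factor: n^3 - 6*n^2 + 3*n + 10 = (n - 2)*(n^2 - 4*n - 5) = (n - 5)*(n - 2)*(n + 1)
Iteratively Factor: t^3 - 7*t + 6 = (t - 1)*(t^2 + t - 6) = (t - 1)*(t + 3)*(t - 2)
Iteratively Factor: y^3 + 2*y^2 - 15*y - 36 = (y - 4)*(y^2 + 6*y + 9) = (y - 4)*(y + 3)*(y + 3)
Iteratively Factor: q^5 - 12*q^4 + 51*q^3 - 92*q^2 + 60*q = (q - 5)*(q^4 - 7*q^3 + 16*q^2 - 12*q) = (q - 5)*(q - 2)*(q^3 - 5*q^2 + 6*q) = (q - 5)*(q - 3)*(q - 2)*(q^2 - 2*q) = q*(q - 5)*(q - 3)*(q - 2)*(q - 2)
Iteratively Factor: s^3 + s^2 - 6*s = (s)*(s^2 + s - 6) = s*(s + 3)*(s - 2)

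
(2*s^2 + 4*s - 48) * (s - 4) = 2*s^3 - 4*s^2 - 64*s + 192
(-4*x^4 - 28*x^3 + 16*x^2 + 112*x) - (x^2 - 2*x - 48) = -4*x^4 - 28*x^3 + 15*x^2 + 114*x + 48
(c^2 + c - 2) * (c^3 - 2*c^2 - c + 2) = c^5 - c^4 - 5*c^3 + 5*c^2 + 4*c - 4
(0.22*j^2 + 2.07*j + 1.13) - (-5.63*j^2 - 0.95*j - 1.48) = 5.85*j^2 + 3.02*j + 2.61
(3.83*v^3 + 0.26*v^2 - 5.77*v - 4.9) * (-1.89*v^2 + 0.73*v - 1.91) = -7.2387*v^5 + 2.3045*v^4 + 3.7798*v^3 + 4.5523*v^2 + 7.4437*v + 9.359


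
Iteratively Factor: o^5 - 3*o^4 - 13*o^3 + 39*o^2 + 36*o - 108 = (o - 3)*(o^4 - 13*o^2 + 36) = (o - 3)*(o + 3)*(o^3 - 3*o^2 - 4*o + 12) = (o - 3)*(o - 2)*(o + 3)*(o^2 - o - 6) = (o - 3)^2*(o - 2)*(o + 3)*(o + 2)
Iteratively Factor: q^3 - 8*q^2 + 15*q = (q)*(q^2 - 8*q + 15) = q*(q - 5)*(q - 3)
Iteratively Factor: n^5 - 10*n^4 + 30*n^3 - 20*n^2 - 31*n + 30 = (n - 3)*(n^4 - 7*n^3 + 9*n^2 + 7*n - 10) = (n - 3)*(n - 1)*(n^3 - 6*n^2 + 3*n + 10) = (n - 5)*(n - 3)*(n - 1)*(n^2 - n - 2) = (n - 5)*(n - 3)*(n - 2)*(n - 1)*(n + 1)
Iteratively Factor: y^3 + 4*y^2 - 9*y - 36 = (y + 4)*(y^2 - 9) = (y - 3)*(y + 4)*(y + 3)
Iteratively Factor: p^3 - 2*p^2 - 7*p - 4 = (p - 4)*(p^2 + 2*p + 1) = (p - 4)*(p + 1)*(p + 1)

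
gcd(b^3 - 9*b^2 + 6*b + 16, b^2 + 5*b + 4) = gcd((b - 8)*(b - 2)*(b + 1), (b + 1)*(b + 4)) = b + 1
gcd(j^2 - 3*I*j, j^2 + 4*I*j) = j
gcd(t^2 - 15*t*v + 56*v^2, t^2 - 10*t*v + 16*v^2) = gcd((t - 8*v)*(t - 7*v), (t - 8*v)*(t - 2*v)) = t - 8*v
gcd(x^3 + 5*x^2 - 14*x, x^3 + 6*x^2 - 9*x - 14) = x^2 + 5*x - 14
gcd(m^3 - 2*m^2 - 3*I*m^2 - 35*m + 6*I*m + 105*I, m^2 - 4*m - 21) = m - 7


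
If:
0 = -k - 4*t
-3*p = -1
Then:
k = -4*t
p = 1/3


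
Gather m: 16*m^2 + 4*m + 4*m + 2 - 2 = 16*m^2 + 8*m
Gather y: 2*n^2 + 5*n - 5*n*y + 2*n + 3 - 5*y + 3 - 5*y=2*n^2 + 7*n + y*(-5*n - 10) + 6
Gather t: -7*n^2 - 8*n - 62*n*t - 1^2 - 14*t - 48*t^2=-7*n^2 - 8*n - 48*t^2 + t*(-62*n - 14) - 1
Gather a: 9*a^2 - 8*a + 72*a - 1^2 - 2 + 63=9*a^2 + 64*a + 60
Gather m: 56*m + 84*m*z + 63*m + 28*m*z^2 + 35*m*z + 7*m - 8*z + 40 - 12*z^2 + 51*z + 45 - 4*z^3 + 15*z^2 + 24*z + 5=m*(28*z^2 + 119*z + 126) - 4*z^3 + 3*z^2 + 67*z + 90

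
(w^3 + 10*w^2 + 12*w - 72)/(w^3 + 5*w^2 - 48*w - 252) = (w - 2)/(w - 7)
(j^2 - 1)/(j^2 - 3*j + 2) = (j + 1)/(j - 2)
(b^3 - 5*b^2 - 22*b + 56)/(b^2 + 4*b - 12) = (b^2 - 3*b - 28)/(b + 6)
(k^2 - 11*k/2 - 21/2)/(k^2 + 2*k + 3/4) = 2*(k - 7)/(2*k + 1)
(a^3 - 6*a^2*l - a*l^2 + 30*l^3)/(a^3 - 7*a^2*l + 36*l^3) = (a - 5*l)/(a - 6*l)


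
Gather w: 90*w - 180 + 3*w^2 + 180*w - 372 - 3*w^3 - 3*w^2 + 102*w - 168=-3*w^3 + 372*w - 720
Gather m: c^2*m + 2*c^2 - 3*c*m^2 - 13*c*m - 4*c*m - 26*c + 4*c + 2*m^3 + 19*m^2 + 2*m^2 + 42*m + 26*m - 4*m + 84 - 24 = 2*c^2 - 22*c + 2*m^3 + m^2*(21 - 3*c) + m*(c^2 - 17*c + 64) + 60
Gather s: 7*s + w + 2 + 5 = 7*s + w + 7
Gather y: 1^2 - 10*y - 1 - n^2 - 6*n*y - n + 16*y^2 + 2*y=-n^2 - n + 16*y^2 + y*(-6*n - 8)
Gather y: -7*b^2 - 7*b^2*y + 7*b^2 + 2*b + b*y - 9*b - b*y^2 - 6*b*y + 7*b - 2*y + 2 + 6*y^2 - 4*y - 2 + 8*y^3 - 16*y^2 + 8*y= 8*y^3 + y^2*(-b - 10) + y*(-7*b^2 - 5*b + 2)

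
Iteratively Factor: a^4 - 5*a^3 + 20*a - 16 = (a - 4)*(a^3 - a^2 - 4*a + 4) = (a - 4)*(a - 2)*(a^2 + a - 2) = (a - 4)*(a - 2)*(a + 2)*(a - 1)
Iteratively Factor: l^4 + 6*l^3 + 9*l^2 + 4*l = (l + 1)*(l^3 + 5*l^2 + 4*l) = (l + 1)*(l + 4)*(l^2 + l) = l*(l + 1)*(l + 4)*(l + 1)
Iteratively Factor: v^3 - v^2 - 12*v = (v - 4)*(v^2 + 3*v) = (v - 4)*(v + 3)*(v)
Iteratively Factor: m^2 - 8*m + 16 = (m - 4)*(m - 4)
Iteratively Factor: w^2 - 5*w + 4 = (w - 4)*(w - 1)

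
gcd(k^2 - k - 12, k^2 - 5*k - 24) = k + 3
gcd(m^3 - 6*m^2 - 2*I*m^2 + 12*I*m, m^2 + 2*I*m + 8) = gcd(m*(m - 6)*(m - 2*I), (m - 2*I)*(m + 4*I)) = m - 2*I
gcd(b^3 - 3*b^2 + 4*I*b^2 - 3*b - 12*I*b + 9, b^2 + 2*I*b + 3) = b + 3*I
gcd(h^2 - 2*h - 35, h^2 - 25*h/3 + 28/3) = h - 7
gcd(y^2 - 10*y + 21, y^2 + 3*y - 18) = y - 3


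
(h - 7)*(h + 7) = h^2 - 49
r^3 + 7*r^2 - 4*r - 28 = (r - 2)*(r + 2)*(r + 7)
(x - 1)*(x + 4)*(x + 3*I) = x^3 + 3*x^2 + 3*I*x^2 - 4*x + 9*I*x - 12*I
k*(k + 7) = k^2 + 7*k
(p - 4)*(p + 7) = p^2 + 3*p - 28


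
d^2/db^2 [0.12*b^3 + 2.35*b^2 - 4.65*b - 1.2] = 0.72*b + 4.7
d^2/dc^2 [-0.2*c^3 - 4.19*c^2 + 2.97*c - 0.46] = -1.2*c - 8.38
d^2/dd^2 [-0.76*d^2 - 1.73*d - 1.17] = -1.52000000000000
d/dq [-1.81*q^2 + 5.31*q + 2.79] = 5.31 - 3.62*q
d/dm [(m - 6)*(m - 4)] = 2*m - 10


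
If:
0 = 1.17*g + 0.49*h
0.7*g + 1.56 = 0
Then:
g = -2.23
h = 5.32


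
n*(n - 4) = n^2 - 4*n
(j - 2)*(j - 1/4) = j^2 - 9*j/4 + 1/2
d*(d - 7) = d^2 - 7*d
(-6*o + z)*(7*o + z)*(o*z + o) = -42*o^3*z - 42*o^3 + o^2*z^2 + o^2*z + o*z^3 + o*z^2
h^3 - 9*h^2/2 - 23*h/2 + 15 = (h - 6)*(h - 1)*(h + 5/2)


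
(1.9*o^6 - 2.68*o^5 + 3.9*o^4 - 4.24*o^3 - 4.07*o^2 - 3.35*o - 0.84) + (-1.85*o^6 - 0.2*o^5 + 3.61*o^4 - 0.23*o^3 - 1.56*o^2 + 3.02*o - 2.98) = 0.0499999999999998*o^6 - 2.88*o^5 + 7.51*o^4 - 4.47*o^3 - 5.63*o^2 - 0.33*o - 3.82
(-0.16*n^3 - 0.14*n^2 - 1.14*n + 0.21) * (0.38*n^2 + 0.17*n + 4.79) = -0.0608*n^5 - 0.0804*n^4 - 1.2234*n^3 - 0.7846*n^2 - 5.4249*n + 1.0059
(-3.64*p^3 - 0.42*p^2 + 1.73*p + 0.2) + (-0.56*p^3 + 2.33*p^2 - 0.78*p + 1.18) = -4.2*p^3 + 1.91*p^2 + 0.95*p + 1.38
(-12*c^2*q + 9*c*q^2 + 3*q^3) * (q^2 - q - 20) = -12*c^2*q^3 + 12*c^2*q^2 + 240*c^2*q + 9*c*q^4 - 9*c*q^3 - 180*c*q^2 + 3*q^5 - 3*q^4 - 60*q^3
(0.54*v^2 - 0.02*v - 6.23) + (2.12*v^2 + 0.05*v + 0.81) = 2.66*v^2 + 0.03*v - 5.42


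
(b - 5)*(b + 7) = b^2 + 2*b - 35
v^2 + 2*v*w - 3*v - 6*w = (v - 3)*(v + 2*w)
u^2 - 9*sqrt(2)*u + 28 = (u - 7*sqrt(2))*(u - 2*sqrt(2))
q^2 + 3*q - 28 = (q - 4)*(q + 7)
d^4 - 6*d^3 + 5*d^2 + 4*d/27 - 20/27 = (d - 5)*(d - 2/3)^2*(d + 1/3)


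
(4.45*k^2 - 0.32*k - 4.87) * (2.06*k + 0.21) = 9.167*k^3 + 0.2753*k^2 - 10.0994*k - 1.0227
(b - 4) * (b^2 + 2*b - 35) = b^3 - 2*b^2 - 43*b + 140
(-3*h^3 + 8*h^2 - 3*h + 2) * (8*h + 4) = -24*h^4 + 52*h^3 + 8*h^2 + 4*h + 8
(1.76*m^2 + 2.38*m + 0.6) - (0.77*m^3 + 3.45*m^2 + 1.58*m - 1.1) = -0.77*m^3 - 1.69*m^2 + 0.8*m + 1.7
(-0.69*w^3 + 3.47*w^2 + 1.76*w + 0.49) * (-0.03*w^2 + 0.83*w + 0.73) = 0.0207*w^5 - 0.6768*w^4 + 2.3236*w^3 + 3.9792*w^2 + 1.6915*w + 0.3577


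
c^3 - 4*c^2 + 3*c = c*(c - 3)*(c - 1)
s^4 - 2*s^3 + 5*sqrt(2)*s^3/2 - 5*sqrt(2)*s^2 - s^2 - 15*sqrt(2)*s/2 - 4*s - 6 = (s - 3)*(s + 1)*(s + sqrt(2)/2)*(s + 2*sqrt(2))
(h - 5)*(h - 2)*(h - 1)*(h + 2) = h^4 - 6*h^3 + h^2 + 24*h - 20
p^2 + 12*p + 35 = (p + 5)*(p + 7)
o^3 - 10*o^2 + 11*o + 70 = (o - 7)*(o - 5)*(o + 2)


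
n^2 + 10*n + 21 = (n + 3)*(n + 7)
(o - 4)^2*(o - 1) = o^3 - 9*o^2 + 24*o - 16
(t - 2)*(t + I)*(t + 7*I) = t^3 - 2*t^2 + 8*I*t^2 - 7*t - 16*I*t + 14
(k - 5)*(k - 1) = k^2 - 6*k + 5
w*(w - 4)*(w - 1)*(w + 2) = w^4 - 3*w^3 - 6*w^2 + 8*w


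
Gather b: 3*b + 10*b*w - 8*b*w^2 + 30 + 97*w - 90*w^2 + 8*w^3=b*(-8*w^2 + 10*w + 3) + 8*w^3 - 90*w^2 + 97*w + 30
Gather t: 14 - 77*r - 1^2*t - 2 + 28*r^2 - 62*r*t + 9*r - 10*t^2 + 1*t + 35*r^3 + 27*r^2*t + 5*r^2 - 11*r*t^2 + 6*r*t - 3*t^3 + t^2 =35*r^3 + 33*r^2 - 68*r - 3*t^3 + t^2*(-11*r - 9) + t*(27*r^2 - 56*r) + 12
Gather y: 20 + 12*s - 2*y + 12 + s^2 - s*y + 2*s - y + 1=s^2 + 14*s + y*(-s - 3) + 33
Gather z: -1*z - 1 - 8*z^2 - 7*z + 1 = -8*z^2 - 8*z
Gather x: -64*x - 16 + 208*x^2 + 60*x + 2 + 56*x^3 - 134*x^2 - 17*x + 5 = 56*x^3 + 74*x^2 - 21*x - 9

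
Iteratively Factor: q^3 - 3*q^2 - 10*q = (q)*(q^2 - 3*q - 10) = q*(q + 2)*(q - 5)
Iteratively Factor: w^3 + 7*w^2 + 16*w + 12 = (w + 3)*(w^2 + 4*w + 4) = (w + 2)*(w + 3)*(w + 2)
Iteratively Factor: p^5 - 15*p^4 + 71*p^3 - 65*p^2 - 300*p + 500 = (p - 5)*(p^4 - 10*p^3 + 21*p^2 + 40*p - 100) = (p - 5)*(p + 2)*(p^3 - 12*p^2 + 45*p - 50) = (p - 5)*(p - 2)*(p + 2)*(p^2 - 10*p + 25) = (p - 5)^2*(p - 2)*(p + 2)*(p - 5)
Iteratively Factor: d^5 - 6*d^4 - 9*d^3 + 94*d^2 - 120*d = (d - 5)*(d^4 - d^3 - 14*d^2 + 24*d) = (d - 5)*(d - 2)*(d^3 + d^2 - 12*d) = (d - 5)*(d - 3)*(d - 2)*(d^2 + 4*d) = (d - 5)*(d - 3)*(d - 2)*(d + 4)*(d)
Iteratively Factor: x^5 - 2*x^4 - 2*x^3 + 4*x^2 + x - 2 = (x - 2)*(x^4 - 2*x^2 + 1) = (x - 2)*(x - 1)*(x^3 + x^2 - x - 1) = (x - 2)*(x - 1)*(x + 1)*(x^2 - 1) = (x - 2)*(x - 1)*(x + 1)^2*(x - 1)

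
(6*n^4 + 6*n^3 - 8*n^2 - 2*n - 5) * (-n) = -6*n^5 - 6*n^4 + 8*n^3 + 2*n^2 + 5*n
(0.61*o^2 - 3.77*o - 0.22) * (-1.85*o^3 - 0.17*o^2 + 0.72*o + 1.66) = -1.1285*o^5 + 6.8708*o^4 + 1.4871*o^3 - 1.6644*o^2 - 6.4166*o - 0.3652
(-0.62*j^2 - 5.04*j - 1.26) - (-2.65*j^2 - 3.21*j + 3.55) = 2.03*j^2 - 1.83*j - 4.81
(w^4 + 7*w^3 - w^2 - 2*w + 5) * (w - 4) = w^5 + 3*w^4 - 29*w^3 + 2*w^2 + 13*w - 20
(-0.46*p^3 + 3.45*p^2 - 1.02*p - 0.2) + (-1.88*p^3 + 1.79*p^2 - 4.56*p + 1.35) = -2.34*p^3 + 5.24*p^2 - 5.58*p + 1.15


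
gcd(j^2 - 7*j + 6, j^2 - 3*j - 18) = j - 6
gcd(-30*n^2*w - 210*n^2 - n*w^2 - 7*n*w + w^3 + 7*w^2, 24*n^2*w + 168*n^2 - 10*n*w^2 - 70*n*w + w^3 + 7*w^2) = -6*n*w - 42*n + w^2 + 7*w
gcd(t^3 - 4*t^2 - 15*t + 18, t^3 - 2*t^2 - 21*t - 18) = t^2 - 3*t - 18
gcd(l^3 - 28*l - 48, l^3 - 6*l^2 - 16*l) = l + 2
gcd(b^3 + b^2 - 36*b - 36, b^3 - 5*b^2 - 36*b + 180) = b^2 - 36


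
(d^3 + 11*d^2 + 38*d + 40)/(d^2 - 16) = (d^2 + 7*d + 10)/(d - 4)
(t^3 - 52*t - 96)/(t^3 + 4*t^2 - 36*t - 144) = (t^2 - 6*t - 16)/(t^2 - 2*t - 24)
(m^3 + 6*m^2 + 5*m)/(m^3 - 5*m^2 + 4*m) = (m^2 + 6*m + 5)/(m^2 - 5*m + 4)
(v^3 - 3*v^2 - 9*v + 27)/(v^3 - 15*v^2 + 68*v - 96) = (v^2 - 9)/(v^2 - 12*v + 32)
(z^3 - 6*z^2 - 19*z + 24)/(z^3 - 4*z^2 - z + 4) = (z^2 - 5*z - 24)/(z^2 - 3*z - 4)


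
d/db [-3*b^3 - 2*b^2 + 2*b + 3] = -9*b^2 - 4*b + 2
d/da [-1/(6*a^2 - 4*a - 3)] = 4*(3*a - 1)/(-6*a^2 + 4*a + 3)^2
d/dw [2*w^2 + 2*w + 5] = 4*w + 2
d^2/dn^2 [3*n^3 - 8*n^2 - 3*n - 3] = 18*n - 16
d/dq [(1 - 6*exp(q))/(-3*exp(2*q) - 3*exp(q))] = (-6*exp(2*q) + 2*exp(q) + 1)*exp(-q)/(3*(exp(2*q) + 2*exp(q) + 1))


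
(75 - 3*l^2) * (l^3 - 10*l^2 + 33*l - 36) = -3*l^5 + 30*l^4 - 24*l^3 - 642*l^2 + 2475*l - 2700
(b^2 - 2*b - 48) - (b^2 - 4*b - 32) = 2*b - 16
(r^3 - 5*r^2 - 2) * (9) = 9*r^3 - 45*r^2 - 18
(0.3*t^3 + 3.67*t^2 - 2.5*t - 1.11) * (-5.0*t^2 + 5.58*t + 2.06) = -1.5*t^5 - 16.676*t^4 + 33.5966*t^3 - 0.839799999999999*t^2 - 11.3438*t - 2.2866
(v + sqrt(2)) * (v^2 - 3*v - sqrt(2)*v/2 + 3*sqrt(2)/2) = v^3 - 3*v^2 + sqrt(2)*v^2/2 - 3*sqrt(2)*v/2 - v + 3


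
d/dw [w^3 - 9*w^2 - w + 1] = 3*w^2 - 18*w - 1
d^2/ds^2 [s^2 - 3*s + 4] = 2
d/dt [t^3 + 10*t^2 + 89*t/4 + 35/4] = 3*t^2 + 20*t + 89/4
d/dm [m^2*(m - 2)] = m*(3*m - 4)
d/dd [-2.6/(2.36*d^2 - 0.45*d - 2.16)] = (12.272*d - 1.17)/(-2.36*d^2 + 0.45*d + 2.16)^2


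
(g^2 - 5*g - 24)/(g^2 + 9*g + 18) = (g - 8)/(g + 6)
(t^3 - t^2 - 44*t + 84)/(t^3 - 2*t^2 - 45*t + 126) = (t - 2)/(t - 3)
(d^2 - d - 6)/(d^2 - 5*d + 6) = (d + 2)/(d - 2)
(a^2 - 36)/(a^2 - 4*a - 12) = (a + 6)/(a + 2)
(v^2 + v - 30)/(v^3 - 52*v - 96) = (v - 5)/(v^2 - 6*v - 16)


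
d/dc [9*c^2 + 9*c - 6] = 18*c + 9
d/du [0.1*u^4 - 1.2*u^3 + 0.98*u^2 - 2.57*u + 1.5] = 0.4*u^3 - 3.6*u^2 + 1.96*u - 2.57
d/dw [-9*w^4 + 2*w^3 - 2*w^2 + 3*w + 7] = -36*w^3 + 6*w^2 - 4*w + 3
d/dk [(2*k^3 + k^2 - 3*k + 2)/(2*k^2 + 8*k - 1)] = (4*k^4 + 32*k^3 + 8*k^2 - 10*k - 13)/(4*k^4 + 32*k^3 + 60*k^2 - 16*k + 1)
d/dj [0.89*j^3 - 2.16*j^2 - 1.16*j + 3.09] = 2.67*j^2 - 4.32*j - 1.16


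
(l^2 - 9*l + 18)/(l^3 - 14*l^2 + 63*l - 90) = 1/(l - 5)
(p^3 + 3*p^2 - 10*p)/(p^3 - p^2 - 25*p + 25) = p*(p - 2)/(p^2 - 6*p + 5)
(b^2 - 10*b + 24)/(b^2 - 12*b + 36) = (b - 4)/(b - 6)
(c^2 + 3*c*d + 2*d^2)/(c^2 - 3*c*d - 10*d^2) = (c + d)/(c - 5*d)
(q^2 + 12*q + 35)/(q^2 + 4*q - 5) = (q + 7)/(q - 1)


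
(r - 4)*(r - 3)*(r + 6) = r^3 - r^2 - 30*r + 72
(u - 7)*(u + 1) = u^2 - 6*u - 7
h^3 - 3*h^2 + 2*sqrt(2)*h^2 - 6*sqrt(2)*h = h*(h - 3)*(h + 2*sqrt(2))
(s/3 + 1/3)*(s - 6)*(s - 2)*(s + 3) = s^4/3 - 4*s^3/3 - 17*s^2/3 + 8*s + 12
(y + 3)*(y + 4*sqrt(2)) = y^2 + 3*y + 4*sqrt(2)*y + 12*sqrt(2)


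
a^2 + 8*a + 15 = (a + 3)*(a + 5)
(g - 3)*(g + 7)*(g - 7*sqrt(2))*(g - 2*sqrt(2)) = g^4 - 9*sqrt(2)*g^3 + 4*g^3 - 36*sqrt(2)*g^2 + 7*g^2 + 112*g + 189*sqrt(2)*g - 588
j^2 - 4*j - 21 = (j - 7)*(j + 3)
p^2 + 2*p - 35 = (p - 5)*(p + 7)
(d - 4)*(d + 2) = d^2 - 2*d - 8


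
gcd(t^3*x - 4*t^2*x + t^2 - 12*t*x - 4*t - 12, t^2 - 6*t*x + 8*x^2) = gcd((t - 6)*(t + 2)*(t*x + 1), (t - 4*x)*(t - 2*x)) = 1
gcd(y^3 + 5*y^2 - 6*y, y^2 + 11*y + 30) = y + 6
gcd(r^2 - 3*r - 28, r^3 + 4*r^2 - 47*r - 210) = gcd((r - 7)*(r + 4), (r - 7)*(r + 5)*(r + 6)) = r - 7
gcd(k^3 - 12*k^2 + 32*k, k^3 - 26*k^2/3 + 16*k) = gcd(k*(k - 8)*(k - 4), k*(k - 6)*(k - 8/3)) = k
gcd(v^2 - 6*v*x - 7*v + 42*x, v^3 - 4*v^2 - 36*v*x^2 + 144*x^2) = -v + 6*x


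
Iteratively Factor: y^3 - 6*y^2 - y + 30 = (y + 2)*(y^2 - 8*y + 15) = (y - 3)*(y + 2)*(y - 5)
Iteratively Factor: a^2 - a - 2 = (a - 2)*(a + 1)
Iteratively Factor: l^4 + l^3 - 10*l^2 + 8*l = (l)*(l^3 + l^2 - 10*l + 8) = l*(l + 4)*(l^2 - 3*l + 2) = l*(l - 2)*(l + 4)*(l - 1)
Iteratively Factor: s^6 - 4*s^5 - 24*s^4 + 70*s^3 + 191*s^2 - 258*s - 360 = (s + 3)*(s^5 - 7*s^4 - 3*s^3 + 79*s^2 - 46*s - 120) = (s - 4)*(s + 3)*(s^4 - 3*s^3 - 15*s^2 + 19*s + 30) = (s - 4)*(s + 1)*(s + 3)*(s^3 - 4*s^2 - 11*s + 30) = (s - 4)*(s - 2)*(s + 1)*(s + 3)*(s^2 - 2*s - 15) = (s - 5)*(s - 4)*(s - 2)*(s + 1)*(s + 3)*(s + 3)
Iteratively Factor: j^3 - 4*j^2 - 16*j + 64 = (j - 4)*(j^2 - 16) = (j - 4)^2*(j + 4)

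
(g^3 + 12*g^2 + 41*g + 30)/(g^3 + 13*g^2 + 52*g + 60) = (g + 1)/(g + 2)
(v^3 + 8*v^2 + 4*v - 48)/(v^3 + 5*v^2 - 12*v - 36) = (v^2 + 2*v - 8)/(v^2 - v - 6)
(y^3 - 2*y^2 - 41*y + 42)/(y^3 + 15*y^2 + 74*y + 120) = (y^2 - 8*y + 7)/(y^2 + 9*y + 20)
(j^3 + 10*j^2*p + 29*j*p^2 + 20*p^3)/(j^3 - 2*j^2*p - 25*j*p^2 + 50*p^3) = (j^2 + 5*j*p + 4*p^2)/(j^2 - 7*j*p + 10*p^2)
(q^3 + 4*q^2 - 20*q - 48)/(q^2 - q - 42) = (q^2 - 2*q - 8)/(q - 7)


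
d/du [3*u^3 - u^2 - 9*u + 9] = 9*u^2 - 2*u - 9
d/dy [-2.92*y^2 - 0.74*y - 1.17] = -5.84*y - 0.74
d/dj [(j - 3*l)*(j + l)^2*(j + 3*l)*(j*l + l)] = l*(j + l)*((j + 1)*(j - 3*l)*(j + l) + 2*(j + 1)*(j - 3*l)*(j + 3*l) + (j + 1)*(j + l)*(j + 3*l) + (j - 3*l)*(j + l)*(j + 3*l))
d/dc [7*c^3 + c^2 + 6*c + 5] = 21*c^2 + 2*c + 6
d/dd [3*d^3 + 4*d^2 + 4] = d*(9*d + 8)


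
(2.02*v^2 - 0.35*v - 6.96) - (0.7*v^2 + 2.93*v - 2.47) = 1.32*v^2 - 3.28*v - 4.49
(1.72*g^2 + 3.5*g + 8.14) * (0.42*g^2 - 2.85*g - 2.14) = 0.7224*g^4 - 3.432*g^3 - 10.237*g^2 - 30.689*g - 17.4196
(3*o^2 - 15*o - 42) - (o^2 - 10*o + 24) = 2*o^2 - 5*o - 66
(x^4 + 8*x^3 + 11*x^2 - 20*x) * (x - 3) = x^5 + 5*x^4 - 13*x^3 - 53*x^2 + 60*x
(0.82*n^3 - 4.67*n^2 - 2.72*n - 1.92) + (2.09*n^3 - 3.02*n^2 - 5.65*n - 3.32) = 2.91*n^3 - 7.69*n^2 - 8.37*n - 5.24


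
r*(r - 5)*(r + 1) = r^3 - 4*r^2 - 5*r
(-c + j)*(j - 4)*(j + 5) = -c*j^2 - c*j + 20*c + j^3 + j^2 - 20*j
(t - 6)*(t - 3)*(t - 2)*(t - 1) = t^4 - 12*t^3 + 47*t^2 - 72*t + 36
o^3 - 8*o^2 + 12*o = o*(o - 6)*(o - 2)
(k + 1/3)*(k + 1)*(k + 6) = k^3 + 22*k^2/3 + 25*k/3 + 2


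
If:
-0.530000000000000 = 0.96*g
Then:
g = -0.55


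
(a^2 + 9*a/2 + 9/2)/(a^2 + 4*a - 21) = (2*a^2 + 9*a + 9)/(2*(a^2 + 4*a - 21))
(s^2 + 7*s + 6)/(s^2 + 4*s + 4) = (s^2 + 7*s + 6)/(s^2 + 4*s + 4)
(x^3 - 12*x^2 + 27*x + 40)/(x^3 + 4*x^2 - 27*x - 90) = (x^2 - 7*x - 8)/(x^2 + 9*x + 18)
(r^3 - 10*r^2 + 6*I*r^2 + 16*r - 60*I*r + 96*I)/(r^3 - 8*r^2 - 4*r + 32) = (r + 6*I)/(r + 2)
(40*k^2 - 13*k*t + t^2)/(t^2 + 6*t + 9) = (40*k^2 - 13*k*t + t^2)/(t^2 + 6*t + 9)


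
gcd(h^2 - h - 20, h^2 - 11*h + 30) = h - 5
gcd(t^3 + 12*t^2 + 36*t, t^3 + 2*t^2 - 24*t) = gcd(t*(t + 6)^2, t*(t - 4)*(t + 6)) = t^2 + 6*t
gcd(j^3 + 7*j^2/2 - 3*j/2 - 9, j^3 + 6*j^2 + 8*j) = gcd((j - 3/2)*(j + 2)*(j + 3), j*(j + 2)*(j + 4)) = j + 2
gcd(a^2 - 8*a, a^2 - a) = a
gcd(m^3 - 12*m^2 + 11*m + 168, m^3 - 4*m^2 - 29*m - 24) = m^2 - 5*m - 24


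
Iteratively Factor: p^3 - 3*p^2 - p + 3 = (p - 1)*(p^2 - 2*p - 3) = (p - 3)*(p - 1)*(p + 1)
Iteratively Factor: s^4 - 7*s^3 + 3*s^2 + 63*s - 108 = (s - 4)*(s^3 - 3*s^2 - 9*s + 27) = (s - 4)*(s - 3)*(s^2 - 9) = (s - 4)*(s - 3)^2*(s + 3)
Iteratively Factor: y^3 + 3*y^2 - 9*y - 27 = (y + 3)*(y^2 - 9) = (y + 3)^2*(y - 3)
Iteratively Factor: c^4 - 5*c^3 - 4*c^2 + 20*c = (c + 2)*(c^3 - 7*c^2 + 10*c) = c*(c + 2)*(c^2 - 7*c + 10) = c*(c - 2)*(c + 2)*(c - 5)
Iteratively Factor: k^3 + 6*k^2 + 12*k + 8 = (k + 2)*(k^2 + 4*k + 4) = (k + 2)^2*(k + 2)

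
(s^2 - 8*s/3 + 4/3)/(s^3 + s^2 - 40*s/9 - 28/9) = 3*(3*s - 2)/(9*s^2 + 27*s + 14)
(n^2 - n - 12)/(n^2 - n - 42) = (-n^2 + n + 12)/(-n^2 + n + 42)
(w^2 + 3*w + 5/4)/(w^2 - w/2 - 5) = (4*w^2 + 12*w + 5)/(2*(2*w^2 - w - 10))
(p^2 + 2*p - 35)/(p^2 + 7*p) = (p - 5)/p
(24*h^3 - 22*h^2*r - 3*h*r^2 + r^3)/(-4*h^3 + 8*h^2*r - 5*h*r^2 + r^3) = (-24*h^2 - 2*h*r + r^2)/(4*h^2 - 4*h*r + r^2)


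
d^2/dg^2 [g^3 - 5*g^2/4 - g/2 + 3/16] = 6*g - 5/2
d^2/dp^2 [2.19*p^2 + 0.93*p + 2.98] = 4.38000000000000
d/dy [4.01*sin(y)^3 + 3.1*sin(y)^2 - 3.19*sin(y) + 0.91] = (12.03*sin(y)^2 + 6.2*sin(y) - 3.19)*cos(y)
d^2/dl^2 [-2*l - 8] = 0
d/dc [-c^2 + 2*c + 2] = 2 - 2*c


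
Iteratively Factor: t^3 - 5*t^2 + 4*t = (t - 1)*(t^2 - 4*t) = t*(t - 1)*(t - 4)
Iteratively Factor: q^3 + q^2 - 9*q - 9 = (q + 3)*(q^2 - 2*q - 3) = (q + 1)*(q + 3)*(q - 3)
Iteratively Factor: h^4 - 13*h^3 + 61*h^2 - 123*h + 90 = (h - 3)*(h^3 - 10*h^2 + 31*h - 30) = (h - 3)*(h - 2)*(h^2 - 8*h + 15) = (h - 5)*(h - 3)*(h - 2)*(h - 3)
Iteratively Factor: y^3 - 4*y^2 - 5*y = (y)*(y^2 - 4*y - 5) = y*(y + 1)*(y - 5)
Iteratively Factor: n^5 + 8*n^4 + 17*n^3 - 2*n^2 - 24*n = (n)*(n^4 + 8*n^3 + 17*n^2 - 2*n - 24) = n*(n + 3)*(n^3 + 5*n^2 + 2*n - 8) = n*(n - 1)*(n + 3)*(n^2 + 6*n + 8) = n*(n - 1)*(n + 2)*(n + 3)*(n + 4)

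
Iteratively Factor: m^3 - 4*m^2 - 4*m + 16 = (m - 2)*(m^2 - 2*m - 8) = (m - 2)*(m + 2)*(m - 4)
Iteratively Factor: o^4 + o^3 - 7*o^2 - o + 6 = (o - 2)*(o^3 + 3*o^2 - o - 3) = (o - 2)*(o + 1)*(o^2 + 2*o - 3) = (o - 2)*(o + 1)*(o + 3)*(o - 1)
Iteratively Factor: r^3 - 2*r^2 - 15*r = (r - 5)*(r^2 + 3*r) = r*(r - 5)*(r + 3)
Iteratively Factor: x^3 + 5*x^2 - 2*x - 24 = (x + 4)*(x^2 + x - 6) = (x - 2)*(x + 4)*(x + 3)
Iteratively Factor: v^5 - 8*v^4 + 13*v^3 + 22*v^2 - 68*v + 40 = (v - 2)*(v^4 - 6*v^3 + v^2 + 24*v - 20) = (v - 5)*(v - 2)*(v^3 - v^2 - 4*v + 4) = (v - 5)*(v - 2)^2*(v^2 + v - 2) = (v - 5)*(v - 2)^2*(v - 1)*(v + 2)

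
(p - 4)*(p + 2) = p^2 - 2*p - 8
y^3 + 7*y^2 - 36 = (y - 2)*(y + 3)*(y + 6)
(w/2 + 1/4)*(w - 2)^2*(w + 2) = w^4/2 - 3*w^3/4 - 5*w^2/2 + 3*w + 2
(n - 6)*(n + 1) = n^2 - 5*n - 6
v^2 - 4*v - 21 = (v - 7)*(v + 3)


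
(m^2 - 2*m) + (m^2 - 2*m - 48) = 2*m^2 - 4*m - 48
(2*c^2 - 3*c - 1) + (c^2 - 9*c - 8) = 3*c^2 - 12*c - 9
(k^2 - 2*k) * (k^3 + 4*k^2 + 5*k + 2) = k^5 + 2*k^4 - 3*k^3 - 8*k^2 - 4*k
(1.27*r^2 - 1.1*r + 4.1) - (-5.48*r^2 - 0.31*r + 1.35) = 6.75*r^2 - 0.79*r + 2.75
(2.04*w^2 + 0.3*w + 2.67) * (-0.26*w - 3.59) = -0.5304*w^3 - 7.4016*w^2 - 1.7712*w - 9.5853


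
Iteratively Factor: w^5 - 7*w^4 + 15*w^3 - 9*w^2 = (w - 3)*(w^4 - 4*w^3 + 3*w^2) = w*(w - 3)*(w^3 - 4*w^2 + 3*w) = w*(w - 3)^2*(w^2 - w) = w^2*(w - 3)^2*(w - 1)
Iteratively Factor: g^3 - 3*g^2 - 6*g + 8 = (g - 4)*(g^2 + g - 2) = (g - 4)*(g - 1)*(g + 2)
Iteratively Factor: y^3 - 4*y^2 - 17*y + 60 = (y + 4)*(y^2 - 8*y + 15) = (y - 3)*(y + 4)*(y - 5)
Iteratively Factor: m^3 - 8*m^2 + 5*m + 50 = (m - 5)*(m^2 - 3*m - 10) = (m - 5)^2*(m + 2)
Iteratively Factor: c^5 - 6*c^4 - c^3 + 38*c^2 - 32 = (c - 4)*(c^4 - 2*c^3 - 9*c^2 + 2*c + 8) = (c - 4)*(c - 1)*(c^3 - c^2 - 10*c - 8) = (c - 4)*(c - 1)*(c + 1)*(c^2 - 2*c - 8) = (c - 4)^2*(c - 1)*(c + 1)*(c + 2)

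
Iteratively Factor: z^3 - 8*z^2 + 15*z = (z - 3)*(z^2 - 5*z) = (z - 5)*(z - 3)*(z)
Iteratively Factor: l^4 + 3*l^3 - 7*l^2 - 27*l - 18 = (l + 1)*(l^3 + 2*l^2 - 9*l - 18) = (l - 3)*(l + 1)*(l^2 + 5*l + 6) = (l - 3)*(l + 1)*(l + 2)*(l + 3)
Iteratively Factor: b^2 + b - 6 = (b - 2)*(b + 3)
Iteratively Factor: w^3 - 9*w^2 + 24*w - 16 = (w - 1)*(w^2 - 8*w + 16) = (w - 4)*(w - 1)*(w - 4)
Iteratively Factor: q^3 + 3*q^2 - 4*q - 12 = (q + 2)*(q^2 + q - 6) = (q - 2)*(q + 2)*(q + 3)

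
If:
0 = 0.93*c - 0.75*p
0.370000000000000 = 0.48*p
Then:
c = 0.62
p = 0.77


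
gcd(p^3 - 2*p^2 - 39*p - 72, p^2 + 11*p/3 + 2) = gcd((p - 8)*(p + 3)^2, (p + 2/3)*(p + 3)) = p + 3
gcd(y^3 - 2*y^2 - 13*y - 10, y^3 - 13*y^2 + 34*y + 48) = y + 1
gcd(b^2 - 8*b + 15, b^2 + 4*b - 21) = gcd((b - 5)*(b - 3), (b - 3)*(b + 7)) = b - 3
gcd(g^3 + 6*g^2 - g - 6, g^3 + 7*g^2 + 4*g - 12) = g^2 + 5*g - 6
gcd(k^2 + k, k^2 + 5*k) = k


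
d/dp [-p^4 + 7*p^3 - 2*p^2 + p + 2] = -4*p^3 + 21*p^2 - 4*p + 1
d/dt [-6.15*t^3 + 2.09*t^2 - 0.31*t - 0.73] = -18.45*t^2 + 4.18*t - 0.31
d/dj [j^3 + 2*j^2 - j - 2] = 3*j^2 + 4*j - 1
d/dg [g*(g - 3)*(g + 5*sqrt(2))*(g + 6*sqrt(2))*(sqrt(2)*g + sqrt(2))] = 5*sqrt(2)*g^4 - 8*sqrt(2)*g^3 + 88*g^3 - 132*g^2 + 171*sqrt(2)*g^2 - 240*sqrt(2)*g - 132*g - 180*sqrt(2)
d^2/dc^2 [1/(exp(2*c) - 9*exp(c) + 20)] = ((9 - 4*exp(c))*(exp(2*c) - 9*exp(c) + 20) + 2*(2*exp(c) - 9)^2*exp(c))*exp(c)/(exp(2*c) - 9*exp(c) + 20)^3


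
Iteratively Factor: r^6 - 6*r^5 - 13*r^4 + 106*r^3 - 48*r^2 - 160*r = (r)*(r^5 - 6*r^4 - 13*r^3 + 106*r^2 - 48*r - 160) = r*(r + 1)*(r^4 - 7*r^3 - 6*r^2 + 112*r - 160) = r*(r - 2)*(r + 1)*(r^3 - 5*r^2 - 16*r + 80) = r*(r - 5)*(r - 2)*(r + 1)*(r^2 - 16) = r*(r - 5)*(r - 4)*(r - 2)*(r + 1)*(r + 4)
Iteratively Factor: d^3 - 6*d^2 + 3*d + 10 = (d - 5)*(d^2 - d - 2) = (d - 5)*(d - 2)*(d + 1)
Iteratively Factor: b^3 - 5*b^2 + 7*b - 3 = (b - 1)*(b^2 - 4*b + 3) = (b - 3)*(b - 1)*(b - 1)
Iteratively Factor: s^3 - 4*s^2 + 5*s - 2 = (s - 1)*(s^2 - 3*s + 2) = (s - 2)*(s - 1)*(s - 1)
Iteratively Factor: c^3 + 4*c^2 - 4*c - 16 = (c + 2)*(c^2 + 2*c - 8) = (c - 2)*(c + 2)*(c + 4)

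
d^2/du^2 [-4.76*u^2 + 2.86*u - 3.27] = -9.52000000000000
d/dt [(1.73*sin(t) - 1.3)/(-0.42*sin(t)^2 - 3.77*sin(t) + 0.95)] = (0.7266*sin(t)^2 - 1.092*sin(t) - 3.2575)*cos(t)/(0.1764*sin(t)^4 + 3.1668*sin(t)^3 + 13.4149*sin(t)^2 - 7.163*sin(t) + 0.9025)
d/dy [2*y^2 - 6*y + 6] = 4*y - 6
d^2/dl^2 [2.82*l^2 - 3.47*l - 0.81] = 5.64000000000000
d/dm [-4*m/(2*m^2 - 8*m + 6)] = 2*(m^2 - 3)/(m^4 - 8*m^3 + 22*m^2 - 24*m + 9)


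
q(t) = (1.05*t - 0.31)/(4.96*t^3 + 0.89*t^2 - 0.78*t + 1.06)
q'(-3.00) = 0.02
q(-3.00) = 0.03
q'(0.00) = 0.78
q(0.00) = -0.29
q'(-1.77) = 0.14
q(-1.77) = 0.10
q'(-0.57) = 4.81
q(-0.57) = -1.04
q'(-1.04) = 2.12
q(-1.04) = 0.51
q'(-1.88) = 0.11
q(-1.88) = 0.08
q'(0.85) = -0.14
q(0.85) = 0.14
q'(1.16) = -0.12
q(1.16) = 0.10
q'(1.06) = -0.13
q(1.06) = 0.11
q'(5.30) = -0.00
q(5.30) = 0.01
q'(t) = (1.05*t - 0.31)*(-14.88*t^2 - 1.78*t + 0.78)/(4.96*t^3 + 0.89*t^2 - 0.78*t + 1.06)^2 + 1.05/(4.96*t^3 + 0.89*t^2 - 0.78*t + 1.06)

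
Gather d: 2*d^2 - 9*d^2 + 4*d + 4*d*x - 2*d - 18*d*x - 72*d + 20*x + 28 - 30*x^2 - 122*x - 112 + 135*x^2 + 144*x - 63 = -7*d^2 + d*(-14*x - 70) + 105*x^2 + 42*x - 147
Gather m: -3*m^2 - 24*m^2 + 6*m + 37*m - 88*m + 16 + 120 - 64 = -27*m^2 - 45*m + 72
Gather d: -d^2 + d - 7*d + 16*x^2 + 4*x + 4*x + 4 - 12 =-d^2 - 6*d + 16*x^2 + 8*x - 8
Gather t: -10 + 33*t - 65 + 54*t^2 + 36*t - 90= 54*t^2 + 69*t - 165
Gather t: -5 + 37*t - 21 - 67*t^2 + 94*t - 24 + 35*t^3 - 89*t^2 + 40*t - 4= 35*t^3 - 156*t^2 + 171*t - 54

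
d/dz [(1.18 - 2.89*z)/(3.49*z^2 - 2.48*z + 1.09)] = (10.0861*z^2 - 8.2364*z - 0.223700000000001)/(12.1801*z^4 - 17.3104*z^3 + 13.7586*z^2 - 5.4064*z + 1.1881)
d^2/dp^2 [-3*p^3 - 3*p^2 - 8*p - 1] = -18*p - 6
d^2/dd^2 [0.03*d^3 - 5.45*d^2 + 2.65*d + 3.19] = 0.18*d - 10.9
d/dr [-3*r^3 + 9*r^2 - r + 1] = -9*r^2 + 18*r - 1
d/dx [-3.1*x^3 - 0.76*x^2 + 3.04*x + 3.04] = -9.3*x^2 - 1.52*x + 3.04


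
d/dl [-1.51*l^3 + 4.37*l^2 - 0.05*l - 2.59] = -4.53*l^2 + 8.74*l - 0.05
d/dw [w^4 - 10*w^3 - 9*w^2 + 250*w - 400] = 4*w^3 - 30*w^2 - 18*w + 250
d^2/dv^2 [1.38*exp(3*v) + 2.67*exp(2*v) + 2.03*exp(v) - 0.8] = (12.42*exp(2*v) + 10.68*exp(v) + 2.03)*exp(v)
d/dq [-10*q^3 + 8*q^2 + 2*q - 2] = -30*q^2 + 16*q + 2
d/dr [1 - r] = -1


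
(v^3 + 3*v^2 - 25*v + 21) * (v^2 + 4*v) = v^5 + 7*v^4 - 13*v^3 - 79*v^2 + 84*v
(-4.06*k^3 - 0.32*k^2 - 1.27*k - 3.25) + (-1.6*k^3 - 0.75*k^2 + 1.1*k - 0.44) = -5.66*k^3 - 1.07*k^2 - 0.17*k - 3.69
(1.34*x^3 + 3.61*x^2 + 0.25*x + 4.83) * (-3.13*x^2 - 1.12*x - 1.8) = -4.1942*x^5 - 12.8001*x^4 - 7.2377*x^3 - 21.8959*x^2 - 5.8596*x - 8.694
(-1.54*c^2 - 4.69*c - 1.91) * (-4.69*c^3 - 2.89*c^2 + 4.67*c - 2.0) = 7.2226*c^5 + 26.4467*c^4 + 15.3202*c^3 - 13.3024*c^2 + 0.460300000000002*c + 3.82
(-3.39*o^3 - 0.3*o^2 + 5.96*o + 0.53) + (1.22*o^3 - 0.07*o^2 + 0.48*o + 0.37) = -2.17*o^3 - 0.37*o^2 + 6.44*o + 0.9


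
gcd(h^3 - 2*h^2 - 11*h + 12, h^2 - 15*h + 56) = 1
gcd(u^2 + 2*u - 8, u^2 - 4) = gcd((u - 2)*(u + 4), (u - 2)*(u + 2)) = u - 2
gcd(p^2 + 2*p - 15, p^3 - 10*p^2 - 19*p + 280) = p + 5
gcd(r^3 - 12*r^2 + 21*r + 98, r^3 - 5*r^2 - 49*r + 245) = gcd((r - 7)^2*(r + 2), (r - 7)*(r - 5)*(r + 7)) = r - 7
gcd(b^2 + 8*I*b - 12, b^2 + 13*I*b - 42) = b + 6*I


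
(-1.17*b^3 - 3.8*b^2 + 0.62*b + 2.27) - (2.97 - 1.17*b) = -1.17*b^3 - 3.8*b^2 + 1.79*b - 0.7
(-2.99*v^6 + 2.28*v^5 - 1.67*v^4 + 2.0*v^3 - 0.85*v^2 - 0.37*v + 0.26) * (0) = 0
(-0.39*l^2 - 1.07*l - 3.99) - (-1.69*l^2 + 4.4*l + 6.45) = 1.3*l^2 - 5.47*l - 10.44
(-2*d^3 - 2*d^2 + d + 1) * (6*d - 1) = -12*d^4 - 10*d^3 + 8*d^2 + 5*d - 1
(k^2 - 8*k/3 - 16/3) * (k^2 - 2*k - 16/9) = k^4 - 14*k^3/3 - 16*k^2/9 + 416*k/27 + 256/27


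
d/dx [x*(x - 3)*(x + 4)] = 3*x^2 + 2*x - 12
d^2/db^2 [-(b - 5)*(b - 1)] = -2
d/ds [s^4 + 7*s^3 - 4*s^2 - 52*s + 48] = 4*s^3 + 21*s^2 - 8*s - 52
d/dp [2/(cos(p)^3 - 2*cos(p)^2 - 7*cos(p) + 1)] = 2*(3*cos(p)^2 - 4*cos(p) - 7)*sin(p)/(25*cos(p)/4 + cos(2*p) - cos(3*p)/4)^2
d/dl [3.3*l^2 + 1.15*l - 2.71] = 6.6*l + 1.15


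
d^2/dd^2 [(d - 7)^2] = 2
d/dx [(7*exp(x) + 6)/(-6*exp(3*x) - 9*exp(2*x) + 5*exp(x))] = 3*(28*exp(3*x) + 57*exp(2*x) + 36*exp(x) - 10)*exp(-x)/(36*exp(4*x) + 108*exp(3*x) + 21*exp(2*x) - 90*exp(x) + 25)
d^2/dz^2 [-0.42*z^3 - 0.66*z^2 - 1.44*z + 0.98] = -2.52*z - 1.32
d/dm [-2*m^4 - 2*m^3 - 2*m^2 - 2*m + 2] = -8*m^3 - 6*m^2 - 4*m - 2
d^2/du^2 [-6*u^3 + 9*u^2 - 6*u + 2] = 18 - 36*u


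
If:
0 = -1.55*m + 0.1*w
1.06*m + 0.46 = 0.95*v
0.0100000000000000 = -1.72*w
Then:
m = -0.00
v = 0.48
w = -0.01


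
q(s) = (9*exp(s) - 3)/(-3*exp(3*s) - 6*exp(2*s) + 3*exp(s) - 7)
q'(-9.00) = 0.00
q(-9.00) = 0.43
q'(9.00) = 0.00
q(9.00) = 0.00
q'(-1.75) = -0.23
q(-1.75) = 0.22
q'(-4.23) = -0.02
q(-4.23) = 0.41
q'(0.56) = 0.34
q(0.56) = -0.35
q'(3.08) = 0.01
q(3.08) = -0.01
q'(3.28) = 0.01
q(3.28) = -0.00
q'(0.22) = 0.18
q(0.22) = -0.45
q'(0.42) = 0.30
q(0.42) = -0.40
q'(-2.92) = -0.06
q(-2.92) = 0.37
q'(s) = (9*exp(s) - 3)*(9*exp(3*s) + 12*exp(2*s) - 3*exp(s))/(-3*exp(3*s) - 6*exp(2*s) + 3*exp(s) - 7)^2 + 9*exp(s)/(-3*exp(3*s) - 6*exp(2*s) + 3*exp(s) - 7) = (54*exp(3*s) + 27*exp(2*s) - 36*exp(s) - 54)*exp(s)/(9*exp(6*s) + 36*exp(5*s) + 18*exp(4*s) + 6*exp(3*s) + 93*exp(2*s) - 42*exp(s) + 49)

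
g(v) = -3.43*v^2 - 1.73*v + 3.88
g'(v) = -6.86*v - 1.73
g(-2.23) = -9.32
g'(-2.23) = 13.57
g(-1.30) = 0.33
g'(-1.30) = 7.19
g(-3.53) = -32.75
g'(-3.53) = 22.49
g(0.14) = 3.57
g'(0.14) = -2.69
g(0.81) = 0.23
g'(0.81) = -7.29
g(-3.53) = -32.75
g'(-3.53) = 22.49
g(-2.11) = -7.74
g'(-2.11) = 12.74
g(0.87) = -0.22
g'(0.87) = -7.70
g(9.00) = -289.52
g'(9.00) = -63.47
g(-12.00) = -469.28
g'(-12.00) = 80.59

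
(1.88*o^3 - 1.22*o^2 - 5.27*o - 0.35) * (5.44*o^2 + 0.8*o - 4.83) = 10.2272*o^5 - 5.1328*o^4 - 38.7252*o^3 - 0.2274*o^2 + 25.1741*o + 1.6905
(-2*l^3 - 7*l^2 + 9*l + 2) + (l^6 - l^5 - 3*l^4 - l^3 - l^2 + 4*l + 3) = l^6 - l^5 - 3*l^4 - 3*l^3 - 8*l^2 + 13*l + 5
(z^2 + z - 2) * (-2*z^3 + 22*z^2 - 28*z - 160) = -2*z^5 + 20*z^4 - 2*z^3 - 232*z^2 - 104*z + 320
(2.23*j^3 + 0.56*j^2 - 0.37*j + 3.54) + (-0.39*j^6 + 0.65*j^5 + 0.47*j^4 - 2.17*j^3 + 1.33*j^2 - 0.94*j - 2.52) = -0.39*j^6 + 0.65*j^5 + 0.47*j^4 + 0.0600000000000001*j^3 + 1.89*j^2 - 1.31*j + 1.02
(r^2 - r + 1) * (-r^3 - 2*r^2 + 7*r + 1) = -r^5 - r^4 + 8*r^3 - 8*r^2 + 6*r + 1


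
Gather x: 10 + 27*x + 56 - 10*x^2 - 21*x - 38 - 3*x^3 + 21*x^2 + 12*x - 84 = -3*x^3 + 11*x^2 + 18*x - 56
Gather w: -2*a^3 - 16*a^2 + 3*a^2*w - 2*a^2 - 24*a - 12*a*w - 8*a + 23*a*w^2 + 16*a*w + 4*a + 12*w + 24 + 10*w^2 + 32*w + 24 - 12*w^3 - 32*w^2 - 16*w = -2*a^3 - 18*a^2 - 28*a - 12*w^3 + w^2*(23*a - 22) + w*(3*a^2 + 4*a + 28) + 48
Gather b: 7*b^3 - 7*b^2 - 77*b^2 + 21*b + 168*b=7*b^3 - 84*b^2 + 189*b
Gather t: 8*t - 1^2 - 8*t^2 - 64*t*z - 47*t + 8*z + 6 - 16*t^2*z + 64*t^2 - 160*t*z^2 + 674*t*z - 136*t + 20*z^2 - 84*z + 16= t^2*(56 - 16*z) + t*(-160*z^2 + 610*z - 175) + 20*z^2 - 76*z + 21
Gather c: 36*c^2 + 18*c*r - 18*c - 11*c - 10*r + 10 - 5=36*c^2 + c*(18*r - 29) - 10*r + 5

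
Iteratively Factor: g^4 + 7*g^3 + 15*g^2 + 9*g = (g + 1)*(g^3 + 6*g^2 + 9*g) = (g + 1)*(g + 3)*(g^2 + 3*g) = g*(g + 1)*(g + 3)*(g + 3)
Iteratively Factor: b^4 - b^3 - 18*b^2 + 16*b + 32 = (b + 1)*(b^3 - 2*b^2 - 16*b + 32) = (b - 2)*(b + 1)*(b^2 - 16) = (b - 2)*(b + 1)*(b + 4)*(b - 4)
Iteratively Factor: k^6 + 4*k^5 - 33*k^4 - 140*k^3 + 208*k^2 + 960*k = (k + 4)*(k^5 - 33*k^3 - 8*k^2 + 240*k) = (k - 3)*(k + 4)*(k^4 + 3*k^3 - 24*k^2 - 80*k) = k*(k - 3)*(k + 4)*(k^3 + 3*k^2 - 24*k - 80) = k*(k - 3)*(k + 4)^2*(k^2 - k - 20) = k*(k - 3)*(k + 4)^3*(k - 5)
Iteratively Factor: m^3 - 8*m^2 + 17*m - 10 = (m - 1)*(m^2 - 7*m + 10) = (m - 5)*(m - 1)*(m - 2)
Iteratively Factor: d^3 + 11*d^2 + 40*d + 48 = (d + 4)*(d^2 + 7*d + 12) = (d + 3)*(d + 4)*(d + 4)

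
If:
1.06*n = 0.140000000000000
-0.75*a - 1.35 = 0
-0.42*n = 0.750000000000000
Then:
No Solution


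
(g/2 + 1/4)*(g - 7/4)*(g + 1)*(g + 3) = g^4/2 + 11*g^3/8 - 23*g^2/16 - 29*g/8 - 21/16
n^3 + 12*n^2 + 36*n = n*(n + 6)^2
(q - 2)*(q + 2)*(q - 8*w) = q^3 - 8*q^2*w - 4*q + 32*w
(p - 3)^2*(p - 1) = p^3 - 7*p^2 + 15*p - 9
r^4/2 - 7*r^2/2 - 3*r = r*(r/2 + 1/2)*(r - 3)*(r + 2)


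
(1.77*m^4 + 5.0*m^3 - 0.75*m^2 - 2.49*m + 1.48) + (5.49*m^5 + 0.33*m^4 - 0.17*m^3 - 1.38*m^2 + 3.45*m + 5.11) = 5.49*m^5 + 2.1*m^4 + 4.83*m^3 - 2.13*m^2 + 0.96*m + 6.59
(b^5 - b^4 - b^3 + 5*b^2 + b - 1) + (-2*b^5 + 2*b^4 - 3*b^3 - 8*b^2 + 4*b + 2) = -b^5 + b^4 - 4*b^3 - 3*b^2 + 5*b + 1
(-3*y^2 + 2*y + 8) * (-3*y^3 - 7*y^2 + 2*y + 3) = 9*y^5 + 15*y^4 - 44*y^3 - 61*y^2 + 22*y + 24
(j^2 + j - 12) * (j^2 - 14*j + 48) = j^4 - 13*j^3 + 22*j^2 + 216*j - 576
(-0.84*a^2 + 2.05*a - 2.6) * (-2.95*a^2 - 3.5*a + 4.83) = 2.478*a^4 - 3.1075*a^3 - 3.5622*a^2 + 19.0015*a - 12.558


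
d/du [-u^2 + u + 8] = 1 - 2*u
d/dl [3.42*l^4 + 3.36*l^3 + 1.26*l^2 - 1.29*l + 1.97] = 13.68*l^3 + 10.08*l^2 + 2.52*l - 1.29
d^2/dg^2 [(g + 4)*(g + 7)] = 2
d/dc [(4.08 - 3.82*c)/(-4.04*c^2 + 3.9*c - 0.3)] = (-15.4328*c^2 + 32.9664*c - 14.766)/(16.3216*c^4 - 31.512*c^3 + 17.634*c^2 - 2.34*c + 0.09)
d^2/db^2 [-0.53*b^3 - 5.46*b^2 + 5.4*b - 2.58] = -3.18*b - 10.92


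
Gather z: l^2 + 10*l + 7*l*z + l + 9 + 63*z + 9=l^2 + 11*l + z*(7*l + 63) + 18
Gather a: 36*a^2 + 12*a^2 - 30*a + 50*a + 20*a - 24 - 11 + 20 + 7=48*a^2 + 40*a - 8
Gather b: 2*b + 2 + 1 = 2*b + 3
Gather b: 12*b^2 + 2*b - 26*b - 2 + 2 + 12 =12*b^2 - 24*b + 12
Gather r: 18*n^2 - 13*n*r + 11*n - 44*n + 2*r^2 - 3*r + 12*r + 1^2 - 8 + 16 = 18*n^2 - 33*n + 2*r^2 + r*(9 - 13*n) + 9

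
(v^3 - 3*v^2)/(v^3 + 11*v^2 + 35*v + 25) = v^2*(v - 3)/(v^3 + 11*v^2 + 35*v + 25)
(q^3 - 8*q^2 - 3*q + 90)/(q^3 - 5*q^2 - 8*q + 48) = (q^2 - 11*q + 30)/(q^2 - 8*q + 16)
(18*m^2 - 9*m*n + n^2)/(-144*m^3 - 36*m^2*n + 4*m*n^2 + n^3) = (-3*m + n)/(24*m^2 + 10*m*n + n^2)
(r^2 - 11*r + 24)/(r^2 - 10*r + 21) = (r - 8)/(r - 7)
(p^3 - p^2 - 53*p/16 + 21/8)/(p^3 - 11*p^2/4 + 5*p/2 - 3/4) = (4*p^2 - p - 14)/(4*(p^2 - 2*p + 1))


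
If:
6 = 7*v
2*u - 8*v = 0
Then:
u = 24/7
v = 6/7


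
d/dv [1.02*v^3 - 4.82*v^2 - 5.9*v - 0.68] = 3.06*v^2 - 9.64*v - 5.9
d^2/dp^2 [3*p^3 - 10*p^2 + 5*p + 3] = 18*p - 20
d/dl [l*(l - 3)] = 2*l - 3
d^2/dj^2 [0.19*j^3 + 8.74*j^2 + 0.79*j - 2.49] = 1.14*j + 17.48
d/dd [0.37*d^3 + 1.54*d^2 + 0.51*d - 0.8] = 1.11*d^2 + 3.08*d + 0.51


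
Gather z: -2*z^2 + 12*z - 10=-2*z^2 + 12*z - 10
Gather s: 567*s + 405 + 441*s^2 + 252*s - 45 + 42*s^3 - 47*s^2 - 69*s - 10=42*s^3 + 394*s^2 + 750*s + 350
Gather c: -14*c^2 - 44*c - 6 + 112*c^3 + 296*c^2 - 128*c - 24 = 112*c^3 + 282*c^2 - 172*c - 30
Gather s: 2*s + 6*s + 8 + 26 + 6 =8*s + 40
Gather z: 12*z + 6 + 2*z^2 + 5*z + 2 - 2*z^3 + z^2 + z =-2*z^3 + 3*z^2 + 18*z + 8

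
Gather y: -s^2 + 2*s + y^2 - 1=-s^2 + 2*s + y^2 - 1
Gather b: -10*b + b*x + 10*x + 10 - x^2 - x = b*(x - 10) - x^2 + 9*x + 10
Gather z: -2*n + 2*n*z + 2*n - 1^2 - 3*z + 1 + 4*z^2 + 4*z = 4*z^2 + z*(2*n + 1)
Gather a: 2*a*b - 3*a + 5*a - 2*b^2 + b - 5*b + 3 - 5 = a*(2*b + 2) - 2*b^2 - 4*b - 2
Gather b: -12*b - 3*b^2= -3*b^2 - 12*b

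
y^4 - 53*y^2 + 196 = (y - 7)*(y - 2)*(y + 2)*(y + 7)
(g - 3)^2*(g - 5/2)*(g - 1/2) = g^4 - 9*g^3 + 113*g^2/4 - 69*g/2 + 45/4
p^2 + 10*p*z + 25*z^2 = (p + 5*z)^2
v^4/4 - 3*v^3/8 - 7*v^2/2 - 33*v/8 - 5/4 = (v/2 + 1/4)*(v/2 + 1)*(v - 5)*(v + 1)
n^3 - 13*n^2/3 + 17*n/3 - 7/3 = (n - 7/3)*(n - 1)^2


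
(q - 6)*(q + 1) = q^2 - 5*q - 6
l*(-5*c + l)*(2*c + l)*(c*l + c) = -10*c^3*l^2 - 10*c^3*l - 3*c^2*l^3 - 3*c^2*l^2 + c*l^4 + c*l^3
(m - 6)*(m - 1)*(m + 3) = m^3 - 4*m^2 - 15*m + 18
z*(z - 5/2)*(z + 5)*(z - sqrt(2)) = z^4 - sqrt(2)*z^3 + 5*z^3/2 - 25*z^2/2 - 5*sqrt(2)*z^2/2 + 25*sqrt(2)*z/2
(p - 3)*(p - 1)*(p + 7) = p^3 + 3*p^2 - 25*p + 21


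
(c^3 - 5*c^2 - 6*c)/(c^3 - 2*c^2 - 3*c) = (c - 6)/(c - 3)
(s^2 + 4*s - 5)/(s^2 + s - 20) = (s - 1)/(s - 4)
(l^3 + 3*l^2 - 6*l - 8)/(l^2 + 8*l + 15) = (l^3 + 3*l^2 - 6*l - 8)/(l^2 + 8*l + 15)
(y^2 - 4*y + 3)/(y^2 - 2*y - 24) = (-y^2 + 4*y - 3)/(-y^2 + 2*y + 24)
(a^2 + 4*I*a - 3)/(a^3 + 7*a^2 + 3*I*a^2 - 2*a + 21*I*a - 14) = (a + 3*I)/(a^2 + a*(7 + 2*I) + 14*I)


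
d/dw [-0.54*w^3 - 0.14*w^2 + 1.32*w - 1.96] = -1.62*w^2 - 0.28*w + 1.32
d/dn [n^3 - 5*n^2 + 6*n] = 3*n^2 - 10*n + 6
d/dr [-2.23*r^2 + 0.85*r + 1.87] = 0.85 - 4.46*r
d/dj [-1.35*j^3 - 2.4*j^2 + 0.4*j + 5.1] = -4.05*j^2 - 4.8*j + 0.4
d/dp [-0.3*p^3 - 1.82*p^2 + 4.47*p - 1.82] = -0.9*p^2 - 3.64*p + 4.47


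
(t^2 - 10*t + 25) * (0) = 0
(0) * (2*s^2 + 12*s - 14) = 0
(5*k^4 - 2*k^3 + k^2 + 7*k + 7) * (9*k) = 45*k^5 - 18*k^4 + 9*k^3 + 63*k^2 + 63*k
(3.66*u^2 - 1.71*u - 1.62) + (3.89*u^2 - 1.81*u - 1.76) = 7.55*u^2 - 3.52*u - 3.38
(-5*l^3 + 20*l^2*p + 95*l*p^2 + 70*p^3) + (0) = -5*l^3 + 20*l^2*p + 95*l*p^2 + 70*p^3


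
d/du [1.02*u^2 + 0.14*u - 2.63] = 2.04*u + 0.14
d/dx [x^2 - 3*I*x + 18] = 2*x - 3*I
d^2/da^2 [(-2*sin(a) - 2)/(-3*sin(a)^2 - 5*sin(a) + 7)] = 2*(-9*sin(a)^5 - 21*sin(a)^4 - 153*sin(a)^3 - 90*sin(a)^2 + 132*sin(a) + 162)/(3*sin(a)^2 + 5*sin(a) - 7)^3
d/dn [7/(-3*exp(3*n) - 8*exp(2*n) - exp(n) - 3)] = (63*exp(2*n) + 112*exp(n) + 7)*exp(n)/(3*exp(3*n) + 8*exp(2*n) + exp(n) + 3)^2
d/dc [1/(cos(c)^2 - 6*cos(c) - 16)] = 2*(cos(c) - 3)*sin(c)/(sin(c)^2 + 6*cos(c) + 15)^2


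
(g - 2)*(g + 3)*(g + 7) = g^3 + 8*g^2 + g - 42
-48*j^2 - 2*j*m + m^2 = (-8*j + m)*(6*j + m)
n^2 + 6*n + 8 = (n + 2)*(n + 4)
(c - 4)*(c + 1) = c^2 - 3*c - 4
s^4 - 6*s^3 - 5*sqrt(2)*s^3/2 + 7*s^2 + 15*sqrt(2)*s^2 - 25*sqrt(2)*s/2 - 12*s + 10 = (s - 5)*(s - 1)*(s - 2*sqrt(2))*(s - sqrt(2)/2)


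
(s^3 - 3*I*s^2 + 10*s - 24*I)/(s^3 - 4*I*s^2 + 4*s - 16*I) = (s + 3*I)/(s + 2*I)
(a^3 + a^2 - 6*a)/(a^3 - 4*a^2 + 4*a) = (a + 3)/(a - 2)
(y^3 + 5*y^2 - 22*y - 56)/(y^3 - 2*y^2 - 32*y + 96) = (y^2 + 9*y + 14)/(y^2 + 2*y - 24)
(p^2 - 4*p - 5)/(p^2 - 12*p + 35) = (p + 1)/(p - 7)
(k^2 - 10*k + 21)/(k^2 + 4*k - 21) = (k - 7)/(k + 7)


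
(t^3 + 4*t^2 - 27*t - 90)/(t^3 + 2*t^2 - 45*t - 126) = (t - 5)/(t - 7)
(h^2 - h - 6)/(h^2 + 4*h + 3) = (h^2 - h - 6)/(h^2 + 4*h + 3)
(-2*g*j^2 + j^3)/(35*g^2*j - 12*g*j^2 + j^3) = j*(-2*g + j)/(35*g^2 - 12*g*j + j^2)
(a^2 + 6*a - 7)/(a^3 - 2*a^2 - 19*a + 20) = (a + 7)/(a^2 - a - 20)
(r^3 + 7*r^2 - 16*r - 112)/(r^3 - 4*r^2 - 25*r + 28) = (r^2 + 3*r - 28)/(r^2 - 8*r + 7)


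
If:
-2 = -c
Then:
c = 2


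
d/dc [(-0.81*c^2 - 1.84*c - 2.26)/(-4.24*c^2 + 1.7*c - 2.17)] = (-9.1786*c^2 - 15.6494*c + 7.8348)/(17.9776*c^4 - 14.416*c^3 + 21.2916*c^2 - 7.378*c + 4.7089)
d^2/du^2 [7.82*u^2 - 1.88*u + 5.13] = 15.6400000000000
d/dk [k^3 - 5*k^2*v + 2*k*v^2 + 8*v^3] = 3*k^2 - 10*k*v + 2*v^2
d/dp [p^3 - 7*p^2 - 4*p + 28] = 3*p^2 - 14*p - 4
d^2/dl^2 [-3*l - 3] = 0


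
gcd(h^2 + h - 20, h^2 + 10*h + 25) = h + 5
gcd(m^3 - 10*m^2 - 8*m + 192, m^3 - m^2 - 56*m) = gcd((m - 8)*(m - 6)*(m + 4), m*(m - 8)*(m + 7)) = m - 8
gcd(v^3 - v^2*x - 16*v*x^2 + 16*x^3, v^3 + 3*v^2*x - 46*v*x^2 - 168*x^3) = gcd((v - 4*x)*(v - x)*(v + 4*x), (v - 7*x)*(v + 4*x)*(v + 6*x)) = v + 4*x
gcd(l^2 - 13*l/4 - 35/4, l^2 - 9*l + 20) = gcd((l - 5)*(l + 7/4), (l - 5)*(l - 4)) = l - 5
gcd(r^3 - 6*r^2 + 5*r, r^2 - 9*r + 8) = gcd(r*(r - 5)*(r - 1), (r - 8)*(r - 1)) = r - 1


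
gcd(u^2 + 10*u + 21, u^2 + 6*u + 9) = u + 3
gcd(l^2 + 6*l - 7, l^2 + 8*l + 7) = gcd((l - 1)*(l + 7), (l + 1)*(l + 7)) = l + 7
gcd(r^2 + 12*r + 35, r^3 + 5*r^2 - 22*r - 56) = r + 7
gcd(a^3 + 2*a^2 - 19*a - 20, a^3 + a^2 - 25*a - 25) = a^2 + 6*a + 5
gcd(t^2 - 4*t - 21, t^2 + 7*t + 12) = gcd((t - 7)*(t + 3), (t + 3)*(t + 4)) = t + 3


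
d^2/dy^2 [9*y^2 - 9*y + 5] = 18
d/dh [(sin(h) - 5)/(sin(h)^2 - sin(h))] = (-cos(h) + 10/tan(h) - 5*cos(h)/sin(h)^2)/(sin(h) - 1)^2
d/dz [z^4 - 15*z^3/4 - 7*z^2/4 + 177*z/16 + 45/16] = 4*z^3 - 45*z^2/4 - 7*z/2 + 177/16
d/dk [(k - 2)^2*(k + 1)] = 3*k*(k - 2)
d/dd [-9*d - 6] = -9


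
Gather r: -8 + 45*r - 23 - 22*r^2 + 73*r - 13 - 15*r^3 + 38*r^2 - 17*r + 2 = -15*r^3 + 16*r^2 + 101*r - 42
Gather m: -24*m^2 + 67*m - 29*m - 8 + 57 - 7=-24*m^2 + 38*m + 42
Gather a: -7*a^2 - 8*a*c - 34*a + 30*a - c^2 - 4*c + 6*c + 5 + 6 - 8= -7*a^2 + a*(-8*c - 4) - c^2 + 2*c + 3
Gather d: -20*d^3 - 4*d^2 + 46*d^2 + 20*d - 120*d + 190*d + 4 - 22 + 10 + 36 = -20*d^3 + 42*d^2 + 90*d + 28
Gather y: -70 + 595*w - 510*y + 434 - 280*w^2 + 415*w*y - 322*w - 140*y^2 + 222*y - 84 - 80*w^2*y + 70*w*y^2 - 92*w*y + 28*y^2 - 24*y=-280*w^2 + 273*w + y^2*(70*w - 112) + y*(-80*w^2 + 323*w - 312) + 280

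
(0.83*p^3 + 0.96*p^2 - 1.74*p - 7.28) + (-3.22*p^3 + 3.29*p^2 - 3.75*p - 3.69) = -2.39*p^3 + 4.25*p^2 - 5.49*p - 10.97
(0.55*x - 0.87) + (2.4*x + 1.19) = 2.95*x + 0.32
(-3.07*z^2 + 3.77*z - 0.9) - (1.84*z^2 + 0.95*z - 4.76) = -4.91*z^2 + 2.82*z + 3.86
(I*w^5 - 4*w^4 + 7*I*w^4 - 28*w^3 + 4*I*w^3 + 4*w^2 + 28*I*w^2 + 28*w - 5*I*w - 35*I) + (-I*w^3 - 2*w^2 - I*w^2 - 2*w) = I*w^5 - 4*w^4 + 7*I*w^4 - 28*w^3 + 3*I*w^3 + 2*w^2 + 27*I*w^2 + 26*w - 5*I*w - 35*I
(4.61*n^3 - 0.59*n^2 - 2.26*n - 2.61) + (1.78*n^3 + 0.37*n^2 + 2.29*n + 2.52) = 6.39*n^3 - 0.22*n^2 + 0.0300000000000002*n - 0.0899999999999999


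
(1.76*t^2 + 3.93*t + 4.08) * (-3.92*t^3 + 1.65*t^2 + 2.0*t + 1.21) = -6.8992*t^5 - 12.5016*t^4 - 5.9891*t^3 + 16.7216*t^2 + 12.9153*t + 4.9368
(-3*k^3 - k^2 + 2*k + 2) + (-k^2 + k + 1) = -3*k^3 - 2*k^2 + 3*k + 3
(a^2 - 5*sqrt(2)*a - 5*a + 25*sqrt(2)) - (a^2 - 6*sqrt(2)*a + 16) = -5*a + sqrt(2)*a - 16 + 25*sqrt(2)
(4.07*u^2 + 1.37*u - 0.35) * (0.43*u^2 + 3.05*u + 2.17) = 1.7501*u^4 + 13.0026*u^3 + 12.8599*u^2 + 1.9054*u - 0.7595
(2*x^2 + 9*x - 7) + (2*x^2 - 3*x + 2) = 4*x^2 + 6*x - 5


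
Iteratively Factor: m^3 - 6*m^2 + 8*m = (m - 4)*(m^2 - 2*m) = (m - 4)*(m - 2)*(m)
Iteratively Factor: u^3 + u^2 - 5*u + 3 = (u - 1)*(u^2 + 2*u - 3) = (u - 1)^2*(u + 3)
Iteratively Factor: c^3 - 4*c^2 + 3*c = (c - 1)*(c^2 - 3*c) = (c - 3)*(c - 1)*(c)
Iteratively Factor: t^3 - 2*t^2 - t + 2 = (t + 1)*(t^2 - 3*t + 2) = (t - 1)*(t + 1)*(t - 2)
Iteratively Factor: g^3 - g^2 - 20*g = (g + 4)*(g^2 - 5*g) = (g - 5)*(g + 4)*(g)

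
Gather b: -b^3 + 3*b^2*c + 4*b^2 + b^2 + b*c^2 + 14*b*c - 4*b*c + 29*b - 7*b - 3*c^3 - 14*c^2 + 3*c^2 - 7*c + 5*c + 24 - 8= -b^3 + b^2*(3*c + 5) + b*(c^2 + 10*c + 22) - 3*c^3 - 11*c^2 - 2*c + 16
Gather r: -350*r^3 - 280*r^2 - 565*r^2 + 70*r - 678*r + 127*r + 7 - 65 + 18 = -350*r^3 - 845*r^2 - 481*r - 40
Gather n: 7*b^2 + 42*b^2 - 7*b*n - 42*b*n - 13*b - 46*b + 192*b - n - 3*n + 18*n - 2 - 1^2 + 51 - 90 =49*b^2 + 133*b + n*(14 - 49*b) - 42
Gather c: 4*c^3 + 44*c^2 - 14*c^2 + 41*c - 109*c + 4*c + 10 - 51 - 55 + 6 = 4*c^3 + 30*c^2 - 64*c - 90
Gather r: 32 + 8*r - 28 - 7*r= r + 4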